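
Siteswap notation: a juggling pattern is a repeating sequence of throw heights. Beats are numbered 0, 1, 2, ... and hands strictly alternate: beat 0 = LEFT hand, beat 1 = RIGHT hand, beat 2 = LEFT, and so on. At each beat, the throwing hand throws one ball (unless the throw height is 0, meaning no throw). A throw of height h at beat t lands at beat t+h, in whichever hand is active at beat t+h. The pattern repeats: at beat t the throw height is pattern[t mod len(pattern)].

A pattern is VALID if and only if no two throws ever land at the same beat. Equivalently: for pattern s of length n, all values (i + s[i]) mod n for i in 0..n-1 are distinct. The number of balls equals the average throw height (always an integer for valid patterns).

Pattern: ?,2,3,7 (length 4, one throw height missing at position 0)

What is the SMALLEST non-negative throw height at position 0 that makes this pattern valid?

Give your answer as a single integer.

i=0: s[i]=? (unknown)
i=1: (1 + 2) mod 4 = 3
i=2: (2 + 3) mod 4 = 1
i=3: (3 + 7) mod 4 = 2
Known residues: [1, 2, 3]; need a permutation of 0..3, so missing residue r = 0
Need (0 + s) mod 4 = 0; smallest s = (0 - 0) mod 4 = 0

Answer: 0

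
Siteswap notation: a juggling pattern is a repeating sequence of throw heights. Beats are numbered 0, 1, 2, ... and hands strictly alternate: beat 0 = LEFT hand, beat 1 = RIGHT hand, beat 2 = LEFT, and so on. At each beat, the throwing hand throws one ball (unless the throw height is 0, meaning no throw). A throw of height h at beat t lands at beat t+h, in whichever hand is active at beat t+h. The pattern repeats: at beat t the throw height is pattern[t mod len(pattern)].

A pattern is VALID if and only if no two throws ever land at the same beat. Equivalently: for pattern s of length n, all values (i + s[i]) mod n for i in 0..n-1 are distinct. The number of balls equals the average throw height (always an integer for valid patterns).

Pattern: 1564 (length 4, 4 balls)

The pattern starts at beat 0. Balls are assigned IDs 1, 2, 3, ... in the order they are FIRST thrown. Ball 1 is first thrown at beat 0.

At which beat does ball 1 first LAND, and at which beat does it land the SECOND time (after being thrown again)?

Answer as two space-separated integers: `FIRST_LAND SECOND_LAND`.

Answer: 1 6

Derivation:
Beat 0 (L): throw ball1 h=1 -> lands@1:R; in-air after throw: [b1@1:R]
Beat 1 (R): throw ball1 h=5 -> lands@6:L; in-air after throw: [b1@6:L]
Beat 2 (L): throw ball2 h=6 -> lands@8:L; in-air after throw: [b1@6:L b2@8:L]
Beat 3 (R): throw ball3 h=4 -> lands@7:R; in-air after throw: [b1@6:L b3@7:R b2@8:L]
Beat 4 (L): throw ball4 h=1 -> lands@5:R; in-air after throw: [b4@5:R b1@6:L b3@7:R b2@8:L]
Beat 5 (R): throw ball4 h=5 -> lands@10:L; in-air after throw: [b1@6:L b3@7:R b2@8:L b4@10:L]
Beat 6 (L): throw ball1 h=6 -> lands@12:L; in-air after throw: [b3@7:R b2@8:L b4@10:L b1@12:L]
Ball 1: thrown@0 h=1 -> first land @1; rethrown@1 h=5 -> second land @6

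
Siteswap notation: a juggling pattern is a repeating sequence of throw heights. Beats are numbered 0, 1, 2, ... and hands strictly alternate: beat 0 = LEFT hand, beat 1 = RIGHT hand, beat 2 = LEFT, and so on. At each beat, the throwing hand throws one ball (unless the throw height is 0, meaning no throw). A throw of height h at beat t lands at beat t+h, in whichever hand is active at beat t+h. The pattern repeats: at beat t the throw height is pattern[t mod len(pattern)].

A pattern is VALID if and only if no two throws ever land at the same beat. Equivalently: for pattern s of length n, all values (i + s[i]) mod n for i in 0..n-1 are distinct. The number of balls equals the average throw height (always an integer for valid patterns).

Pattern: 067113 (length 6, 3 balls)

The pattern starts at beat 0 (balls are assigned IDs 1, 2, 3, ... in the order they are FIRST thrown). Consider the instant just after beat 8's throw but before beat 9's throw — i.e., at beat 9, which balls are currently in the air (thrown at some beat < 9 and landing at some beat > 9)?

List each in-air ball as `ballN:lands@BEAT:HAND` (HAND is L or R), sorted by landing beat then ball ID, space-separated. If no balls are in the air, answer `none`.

Answer: ball1:lands@13:R ball3:lands@15:R

Derivation:
Beat 1 (R): throw ball1 h=6 -> lands@7:R; in-air after throw: [b1@7:R]
Beat 2 (L): throw ball2 h=7 -> lands@9:R; in-air after throw: [b1@7:R b2@9:R]
Beat 3 (R): throw ball3 h=1 -> lands@4:L; in-air after throw: [b3@4:L b1@7:R b2@9:R]
Beat 4 (L): throw ball3 h=1 -> lands@5:R; in-air after throw: [b3@5:R b1@7:R b2@9:R]
Beat 5 (R): throw ball3 h=3 -> lands@8:L; in-air after throw: [b1@7:R b3@8:L b2@9:R]
Beat 7 (R): throw ball1 h=6 -> lands@13:R; in-air after throw: [b3@8:L b2@9:R b1@13:R]
Beat 8 (L): throw ball3 h=7 -> lands@15:R; in-air after throw: [b2@9:R b1@13:R b3@15:R]
Beat 9 (R): throw ball2 h=1 -> lands@10:L; in-air after throw: [b2@10:L b1@13:R b3@15:R]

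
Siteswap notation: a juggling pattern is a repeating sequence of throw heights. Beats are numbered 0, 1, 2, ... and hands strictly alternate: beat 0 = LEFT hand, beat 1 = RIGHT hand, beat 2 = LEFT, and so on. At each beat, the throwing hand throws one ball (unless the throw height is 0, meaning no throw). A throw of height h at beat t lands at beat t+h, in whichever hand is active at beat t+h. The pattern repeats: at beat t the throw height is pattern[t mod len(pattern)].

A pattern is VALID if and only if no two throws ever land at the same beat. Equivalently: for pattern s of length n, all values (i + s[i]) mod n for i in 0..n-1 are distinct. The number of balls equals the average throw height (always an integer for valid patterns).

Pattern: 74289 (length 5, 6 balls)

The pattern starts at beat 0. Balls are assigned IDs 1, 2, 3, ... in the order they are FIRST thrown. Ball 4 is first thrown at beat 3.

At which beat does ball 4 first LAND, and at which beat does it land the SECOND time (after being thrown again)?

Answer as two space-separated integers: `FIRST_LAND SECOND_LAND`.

Answer: 11 15

Derivation:
Beat 0 (L): throw ball1 h=7 -> lands@7:R; in-air after throw: [b1@7:R]
Beat 1 (R): throw ball2 h=4 -> lands@5:R; in-air after throw: [b2@5:R b1@7:R]
Beat 2 (L): throw ball3 h=2 -> lands@4:L; in-air after throw: [b3@4:L b2@5:R b1@7:R]
Beat 3 (R): throw ball4 h=8 -> lands@11:R; in-air after throw: [b3@4:L b2@5:R b1@7:R b4@11:R]
Beat 4 (L): throw ball3 h=9 -> lands@13:R; in-air after throw: [b2@5:R b1@7:R b4@11:R b3@13:R]
Beat 5 (R): throw ball2 h=7 -> lands@12:L; in-air after throw: [b1@7:R b4@11:R b2@12:L b3@13:R]
Beat 6 (L): throw ball5 h=4 -> lands@10:L; in-air after throw: [b1@7:R b5@10:L b4@11:R b2@12:L b3@13:R]
Beat 7 (R): throw ball1 h=2 -> lands@9:R; in-air after throw: [b1@9:R b5@10:L b4@11:R b2@12:L b3@13:R]
Beat 8 (L): throw ball6 h=8 -> lands@16:L; in-air after throw: [b1@9:R b5@10:L b4@11:R b2@12:L b3@13:R b6@16:L]
Beat 9 (R): throw ball1 h=9 -> lands@18:L; in-air after throw: [b5@10:L b4@11:R b2@12:L b3@13:R b6@16:L b1@18:L]
Beat 10 (L): throw ball5 h=7 -> lands@17:R; in-air after throw: [b4@11:R b2@12:L b3@13:R b6@16:L b5@17:R b1@18:L]
Beat 11 (R): throw ball4 h=4 -> lands@15:R; in-air after throw: [b2@12:L b3@13:R b4@15:R b6@16:L b5@17:R b1@18:L]
Ball 4: thrown@3 h=8 -> first land @11; rethrown@11 h=4 -> second land @15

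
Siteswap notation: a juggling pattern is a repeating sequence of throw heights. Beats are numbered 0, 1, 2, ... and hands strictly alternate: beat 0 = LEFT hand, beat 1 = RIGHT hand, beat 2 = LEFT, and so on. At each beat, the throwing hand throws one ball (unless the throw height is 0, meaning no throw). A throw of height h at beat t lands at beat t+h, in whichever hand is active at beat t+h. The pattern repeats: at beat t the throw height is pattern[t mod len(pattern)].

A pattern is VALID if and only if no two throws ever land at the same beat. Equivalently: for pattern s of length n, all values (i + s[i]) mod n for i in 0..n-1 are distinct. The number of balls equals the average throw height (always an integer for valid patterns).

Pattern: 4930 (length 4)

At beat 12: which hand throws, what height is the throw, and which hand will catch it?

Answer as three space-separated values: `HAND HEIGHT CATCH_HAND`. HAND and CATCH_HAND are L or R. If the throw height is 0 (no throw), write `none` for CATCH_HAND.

Beat 12: 12 mod 2 = 0, so hand = L
Throw height = pattern[12 mod 4] = pattern[0] = 4
Lands at beat 12+4=16, 16 mod 2 = 0, so catch hand = L

Answer: L 4 L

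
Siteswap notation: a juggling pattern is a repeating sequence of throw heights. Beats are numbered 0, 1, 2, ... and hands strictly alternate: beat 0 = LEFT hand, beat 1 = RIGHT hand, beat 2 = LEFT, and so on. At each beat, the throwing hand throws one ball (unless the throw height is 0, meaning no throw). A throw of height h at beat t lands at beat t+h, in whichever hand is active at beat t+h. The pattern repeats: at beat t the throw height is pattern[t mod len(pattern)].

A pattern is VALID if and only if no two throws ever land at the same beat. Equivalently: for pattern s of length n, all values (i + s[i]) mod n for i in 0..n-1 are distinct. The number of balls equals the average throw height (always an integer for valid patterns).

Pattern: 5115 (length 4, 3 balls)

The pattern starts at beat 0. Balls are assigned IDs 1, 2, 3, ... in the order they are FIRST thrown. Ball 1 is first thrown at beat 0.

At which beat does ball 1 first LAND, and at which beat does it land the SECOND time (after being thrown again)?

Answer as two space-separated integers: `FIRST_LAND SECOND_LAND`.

Answer: 5 6

Derivation:
Beat 0 (L): throw ball1 h=5 -> lands@5:R; in-air after throw: [b1@5:R]
Beat 1 (R): throw ball2 h=1 -> lands@2:L; in-air after throw: [b2@2:L b1@5:R]
Beat 2 (L): throw ball2 h=1 -> lands@3:R; in-air after throw: [b2@3:R b1@5:R]
Beat 3 (R): throw ball2 h=5 -> lands@8:L; in-air after throw: [b1@5:R b2@8:L]
Beat 4 (L): throw ball3 h=5 -> lands@9:R; in-air after throw: [b1@5:R b2@8:L b3@9:R]
Beat 5 (R): throw ball1 h=1 -> lands@6:L; in-air after throw: [b1@6:L b2@8:L b3@9:R]
Beat 6 (L): throw ball1 h=1 -> lands@7:R; in-air after throw: [b1@7:R b2@8:L b3@9:R]
Ball 1: thrown@0 h=5 -> first land @5; rethrown@5 h=1 -> second land @6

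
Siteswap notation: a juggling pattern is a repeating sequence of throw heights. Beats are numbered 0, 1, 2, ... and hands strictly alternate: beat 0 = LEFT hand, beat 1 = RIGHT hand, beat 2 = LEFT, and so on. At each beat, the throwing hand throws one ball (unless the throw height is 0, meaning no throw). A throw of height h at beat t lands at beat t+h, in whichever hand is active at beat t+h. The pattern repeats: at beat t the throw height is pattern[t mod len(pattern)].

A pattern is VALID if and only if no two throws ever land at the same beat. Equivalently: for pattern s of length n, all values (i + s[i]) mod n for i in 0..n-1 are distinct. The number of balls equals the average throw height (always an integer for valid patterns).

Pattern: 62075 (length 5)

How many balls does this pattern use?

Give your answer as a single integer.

Pattern = [6, 2, 0, 7, 5], length n = 5
  position 0: throw height = 6, running sum = 6
  position 1: throw height = 2, running sum = 8
  position 2: throw height = 0, running sum = 8
  position 3: throw height = 7, running sum = 15
  position 4: throw height = 5, running sum = 20
Total sum = 20; balls = sum / n = 20 / 5 = 4

Answer: 4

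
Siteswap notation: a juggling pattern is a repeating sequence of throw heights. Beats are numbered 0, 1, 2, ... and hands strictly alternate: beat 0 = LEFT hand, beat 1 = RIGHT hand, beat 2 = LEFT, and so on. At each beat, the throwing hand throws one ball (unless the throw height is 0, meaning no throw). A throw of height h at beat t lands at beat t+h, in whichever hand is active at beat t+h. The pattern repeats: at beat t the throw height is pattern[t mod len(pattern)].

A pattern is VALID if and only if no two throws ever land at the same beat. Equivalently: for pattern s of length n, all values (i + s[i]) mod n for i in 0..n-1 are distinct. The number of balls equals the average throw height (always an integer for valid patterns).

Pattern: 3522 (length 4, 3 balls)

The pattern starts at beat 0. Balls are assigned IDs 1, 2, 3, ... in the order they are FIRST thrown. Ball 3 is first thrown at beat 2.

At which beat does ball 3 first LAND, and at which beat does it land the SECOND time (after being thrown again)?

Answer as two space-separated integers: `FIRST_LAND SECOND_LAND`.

Beat 0 (L): throw ball1 h=3 -> lands@3:R; in-air after throw: [b1@3:R]
Beat 1 (R): throw ball2 h=5 -> lands@6:L; in-air after throw: [b1@3:R b2@6:L]
Beat 2 (L): throw ball3 h=2 -> lands@4:L; in-air after throw: [b1@3:R b3@4:L b2@6:L]
Beat 3 (R): throw ball1 h=2 -> lands@5:R; in-air after throw: [b3@4:L b1@5:R b2@6:L]
Beat 4 (L): throw ball3 h=3 -> lands@7:R; in-air after throw: [b1@5:R b2@6:L b3@7:R]
Beat 5 (R): throw ball1 h=5 -> lands@10:L; in-air after throw: [b2@6:L b3@7:R b1@10:L]
Beat 6 (L): throw ball2 h=2 -> lands@8:L; in-air after throw: [b3@7:R b2@8:L b1@10:L]
Beat 7 (R): throw ball3 h=2 -> lands@9:R; in-air after throw: [b2@8:L b3@9:R b1@10:L]
Ball 3: thrown@2 h=2 -> first land @4; rethrown@4 h=3 -> second land @7

Answer: 4 7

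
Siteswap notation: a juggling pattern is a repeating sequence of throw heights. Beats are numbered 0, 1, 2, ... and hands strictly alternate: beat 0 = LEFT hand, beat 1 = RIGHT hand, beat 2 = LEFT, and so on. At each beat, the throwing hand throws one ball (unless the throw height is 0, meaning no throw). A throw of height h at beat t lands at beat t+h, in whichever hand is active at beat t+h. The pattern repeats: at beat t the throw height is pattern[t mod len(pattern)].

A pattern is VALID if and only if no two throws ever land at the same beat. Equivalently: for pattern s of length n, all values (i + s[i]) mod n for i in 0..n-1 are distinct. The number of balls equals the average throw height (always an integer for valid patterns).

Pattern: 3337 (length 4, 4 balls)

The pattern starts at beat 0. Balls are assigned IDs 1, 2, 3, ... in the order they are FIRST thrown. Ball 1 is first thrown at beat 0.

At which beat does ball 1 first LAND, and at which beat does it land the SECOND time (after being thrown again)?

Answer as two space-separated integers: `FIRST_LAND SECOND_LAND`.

Answer: 3 10

Derivation:
Beat 0 (L): throw ball1 h=3 -> lands@3:R; in-air after throw: [b1@3:R]
Beat 1 (R): throw ball2 h=3 -> lands@4:L; in-air after throw: [b1@3:R b2@4:L]
Beat 2 (L): throw ball3 h=3 -> lands@5:R; in-air after throw: [b1@3:R b2@4:L b3@5:R]
Beat 3 (R): throw ball1 h=7 -> lands@10:L; in-air after throw: [b2@4:L b3@5:R b1@10:L]
Beat 4 (L): throw ball2 h=3 -> lands@7:R; in-air after throw: [b3@5:R b2@7:R b1@10:L]
Beat 5 (R): throw ball3 h=3 -> lands@8:L; in-air after throw: [b2@7:R b3@8:L b1@10:L]
Beat 6 (L): throw ball4 h=3 -> lands@9:R; in-air after throw: [b2@7:R b3@8:L b4@9:R b1@10:L]
Beat 7 (R): throw ball2 h=7 -> lands@14:L; in-air after throw: [b3@8:L b4@9:R b1@10:L b2@14:L]
Beat 8 (L): throw ball3 h=3 -> lands@11:R; in-air after throw: [b4@9:R b1@10:L b3@11:R b2@14:L]
Beat 9 (R): throw ball4 h=3 -> lands@12:L; in-air after throw: [b1@10:L b3@11:R b4@12:L b2@14:L]
Beat 10 (L): throw ball1 h=3 -> lands@13:R; in-air after throw: [b3@11:R b4@12:L b1@13:R b2@14:L]
Ball 1: thrown@0 h=3 -> first land @3; rethrown@3 h=7 -> second land @10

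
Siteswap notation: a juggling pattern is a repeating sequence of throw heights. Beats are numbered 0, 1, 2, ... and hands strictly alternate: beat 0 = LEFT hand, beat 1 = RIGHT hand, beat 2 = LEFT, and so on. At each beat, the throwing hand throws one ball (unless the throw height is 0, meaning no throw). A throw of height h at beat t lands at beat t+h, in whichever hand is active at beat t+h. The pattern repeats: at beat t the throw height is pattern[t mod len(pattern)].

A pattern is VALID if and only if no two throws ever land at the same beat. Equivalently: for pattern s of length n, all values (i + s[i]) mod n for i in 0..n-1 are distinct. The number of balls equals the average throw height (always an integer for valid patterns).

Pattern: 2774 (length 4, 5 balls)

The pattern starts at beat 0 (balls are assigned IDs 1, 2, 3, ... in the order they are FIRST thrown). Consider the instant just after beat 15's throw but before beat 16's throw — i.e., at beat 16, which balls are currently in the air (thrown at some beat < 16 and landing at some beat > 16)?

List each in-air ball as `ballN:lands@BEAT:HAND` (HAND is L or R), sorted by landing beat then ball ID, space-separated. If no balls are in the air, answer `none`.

Beat 0 (L): throw ball1 h=2 -> lands@2:L; in-air after throw: [b1@2:L]
Beat 1 (R): throw ball2 h=7 -> lands@8:L; in-air after throw: [b1@2:L b2@8:L]
Beat 2 (L): throw ball1 h=7 -> lands@9:R; in-air after throw: [b2@8:L b1@9:R]
Beat 3 (R): throw ball3 h=4 -> lands@7:R; in-air after throw: [b3@7:R b2@8:L b1@9:R]
Beat 4 (L): throw ball4 h=2 -> lands@6:L; in-air after throw: [b4@6:L b3@7:R b2@8:L b1@9:R]
Beat 5 (R): throw ball5 h=7 -> lands@12:L; in-air after throw: [b4@6:L b3@7:R b2@8:L b1@9:R b5@12:L]
Beat 6 (L): throw ball4 h=7 -> lands@13:R; in-air after throw: [b3@7:R b2@8:L b1@9:R b5@12:L b4@13:R]
Beat 7 (R): throw ball3 h=4 -> lands@11:R; in-air after throw: [b2@8:L b1@9:R b3@11:R b5@12:L b4@13:R]
Beat 8 (L): throw ball2 h=2 -> lands@10:L; in-air after throw: [b1@9:R b2@10:L b3@11:R b5@12:L b4@13:R]
Beat 9 (R): throw ball1 h=7 -> lands@16:L; in-air after throw: [b2@10:L b3@11:R b5@12:L b4@13:R b1@16:L]
Beat 10 (L): throw ball2 h=7 -> lands@17:R; in-air after throw: [b3@11:R b5@12:L b4@13:R b1@16:L b2@17:R]
Beat 11 (R): throw ball3 h=4 -> lands@15:R; in-air after throw: [b5@12:L b4@13:R b3@15:R b1@16:L b2@17:R]
Beat 12 (L): throw ball5 h=2 -> lands@14:L; in-air after throw: [b4@13:R b5@14:L b3@15:R b1@16:L b2@17:R]
Beat 13 (R): throw ball4 h=7 -> lands@20:L; in-air after throw: [b5@14:L b3@15:R b1@16:L b2@17:R b4@20:L]
Beat 14 (L): throw ball5 h=7 -> lands@21:R; in-air after throw: [b3@15:R b1@16:L b2@17:R b4@20:L b5@21:R]
Beat 15 (R): throw ball3 h=4 -> lands@19:R; in-air after throw: [b1@16:L b2@17:R b3@19:R b4@20:L b5@21:R]
Beat 16 (L): throw ball1 h=2 -> lands@18:L; in-air after throw: [b2@17:R b1@18:L b3@19:R b4@20:L b5@21:R]

Answer: ball2:lands@17:R ball3:lands@19:R ball4:lands@20:L ball5:lands@21:R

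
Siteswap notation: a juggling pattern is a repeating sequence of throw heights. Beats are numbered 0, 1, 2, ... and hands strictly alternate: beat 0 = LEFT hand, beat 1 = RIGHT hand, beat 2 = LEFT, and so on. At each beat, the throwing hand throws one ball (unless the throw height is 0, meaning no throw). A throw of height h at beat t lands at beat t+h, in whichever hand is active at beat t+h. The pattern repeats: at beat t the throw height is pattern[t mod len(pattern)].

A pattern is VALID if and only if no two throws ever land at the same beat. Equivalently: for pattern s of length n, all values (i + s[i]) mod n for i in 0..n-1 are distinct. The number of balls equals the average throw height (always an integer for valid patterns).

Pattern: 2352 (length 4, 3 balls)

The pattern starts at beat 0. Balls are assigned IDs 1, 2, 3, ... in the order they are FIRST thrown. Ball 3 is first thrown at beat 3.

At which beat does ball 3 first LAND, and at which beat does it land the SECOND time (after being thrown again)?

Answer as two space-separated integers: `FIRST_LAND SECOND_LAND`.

Answer: 5 8

Derivation:
Beat 0 (L): throw ball1 h=2 -> lands@2:L; in-air after throw: [b1@2:L]
Beat 1 (R): throw ball2 h=3 -> lands@4:L; in-air after throw: [b1@2:L b2@4:L]
Beat 2 (L): throw ball1 h=5 -> lands@7:R; in-air after throw: [b2@4:L b1@7:R]
Beat 3 (R): throw ball3 h=2 -> lands@5:R; in-air after throw: [b2@4:L b3@5:R b1@7:R]
Beat 4 (L): throw ball2 h=2 -> lands@6:L; in-air after throw: [b3@5:R b2@6:L b1@7:R]
Beat 5 (R): throw ball3 h=3 -> lands@8:L; in-air after throw: [b2@6:L b1@7:R b3@8:L]
Beat 6 (L): throw ball2 h=5 -> lands@11:R; in-air after throw: [b1@7:R b3@8:L b2@11:R]
Beat 7 (R): throw ball1 h=2 -> lands@9:R; in-air after throw: [b3@8:L b1@9:R b2@11:R]
Beat 8 (L): throw ball3 h=2 -> lands@10:L; in-air after throw: [b1@9:R b3@10:L b2@11:R]
Ball 3: thrown@3 h=2 -> first land @5; rethrown@5 h=3 -> second land @8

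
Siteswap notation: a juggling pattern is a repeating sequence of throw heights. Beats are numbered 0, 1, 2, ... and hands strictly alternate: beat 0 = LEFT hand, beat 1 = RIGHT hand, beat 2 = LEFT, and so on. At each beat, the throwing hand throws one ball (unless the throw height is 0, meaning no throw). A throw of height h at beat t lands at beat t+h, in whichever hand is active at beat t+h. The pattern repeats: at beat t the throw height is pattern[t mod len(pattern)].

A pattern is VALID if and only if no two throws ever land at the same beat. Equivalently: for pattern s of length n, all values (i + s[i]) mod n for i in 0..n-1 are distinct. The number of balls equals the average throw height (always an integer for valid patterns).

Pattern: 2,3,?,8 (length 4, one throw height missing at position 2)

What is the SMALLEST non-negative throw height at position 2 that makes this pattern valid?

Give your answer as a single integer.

Answer: 3

Derivation:
i=0: (0 + 2) mod 4 = 2
i=1: (1 + 3) mod 4 = 0
i=2: s[i]=? (unknown)
i=3: (3 + 8) mod 4 = 3
Known residues: [0, 2, 3]; need a permutation of 0..3, so missing residue r = 1
Need (2 + s) mod 4 = 1; smallest s = (1 - 2) mod 4 = 3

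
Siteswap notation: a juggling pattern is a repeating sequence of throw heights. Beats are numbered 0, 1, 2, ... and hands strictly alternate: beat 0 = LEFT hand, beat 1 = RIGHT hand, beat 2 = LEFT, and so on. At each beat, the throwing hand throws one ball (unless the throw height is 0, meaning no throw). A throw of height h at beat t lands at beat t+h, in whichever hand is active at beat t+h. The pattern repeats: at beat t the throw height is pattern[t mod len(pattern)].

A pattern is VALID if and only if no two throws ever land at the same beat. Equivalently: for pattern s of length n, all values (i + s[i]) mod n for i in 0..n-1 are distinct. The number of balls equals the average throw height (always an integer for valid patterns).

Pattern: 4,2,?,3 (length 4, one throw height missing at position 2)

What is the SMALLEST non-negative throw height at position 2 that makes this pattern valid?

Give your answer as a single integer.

i=0: (0 + 4) mod 4 = 0
i=1: (1 + 2) mod 4 = 3
i=2: s[i]=? (unknown)
i=3: (3 + 3) mod 4 = 2
Known residues: [0, 2, 3]; need a permutation of 0..3, so missing residue r = 1
Need (2 + s) mod 4 = 1; smallest s = (1 - 2) mod 4 = 3

Answer: 3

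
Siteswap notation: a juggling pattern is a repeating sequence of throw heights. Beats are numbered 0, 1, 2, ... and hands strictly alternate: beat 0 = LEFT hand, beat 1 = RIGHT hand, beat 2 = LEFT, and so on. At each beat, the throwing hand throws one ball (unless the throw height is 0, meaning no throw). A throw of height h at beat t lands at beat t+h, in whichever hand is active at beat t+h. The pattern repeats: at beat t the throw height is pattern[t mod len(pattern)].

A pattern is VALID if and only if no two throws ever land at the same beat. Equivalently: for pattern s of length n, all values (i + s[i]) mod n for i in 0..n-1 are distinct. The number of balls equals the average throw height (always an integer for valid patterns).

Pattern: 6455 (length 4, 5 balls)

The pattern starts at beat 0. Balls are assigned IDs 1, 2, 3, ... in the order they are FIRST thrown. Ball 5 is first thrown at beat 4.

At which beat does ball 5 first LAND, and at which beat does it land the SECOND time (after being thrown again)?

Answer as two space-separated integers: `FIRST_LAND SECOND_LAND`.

Answer: 10 15

Derivation:
Beat 0 (L): throw ball1 h=6 -> lands@6:L; in-air after throw: [b1@6:L]
Beat 1 (R): throw ball2 h=4 -> lands@5:R; in-air after throw: [b2@5:R b1@6:L]
Beat 2 (L): throw ball3 h=5 -> lands@7:R; in-air after throw: [b2@5:R b1@6:L b3@7:R]
Beat 3 (R): throw ball4 h=5 -> lands@8:L; in-air after throw: [b2@5:R b1@6:L b3@7:R b4@8:L]
Beat 4 (L): throw ball5 h=6 -> lands@10:L; in-air after throw: [b2@5:R b1@6:L b3@7:R b4@8:L b5@10:L]
Beat 5 (R): throw ball2 h=4 -> lands@9:R; in-air after throw: [b1@6:L b3@7:R b4@8:L b2@9:R b5@10:L]
Beat 6 (L): throw ball1 h=5 -> lands@11:R; in-air after throw: [b3@7:R b4@8:L b2@9:R b5@10:L b1@11:R]
Beat 7 (R): throw ball3 h=5 -> lands@12:L; in-air after throw: [b4@8:L b2@9:R b5@10:L b1@11:R b3@12:L]
Beat 8 (L): throw ball4 h=6 -> lands@14:L; in-air after throw: [b2@9:R b5@10:L b1@11:R b3@12:L b4@14:L]
Beat 9 (R): throw ball2 h=4 -> lands@13:R; in-air after throw: [b5@10:L b1@11:R b3@12:L b2@13:R b4@14:L]
Beat 10 (L): throw ball5 h=5 -> lands@15:R; in-air after throw: [b1@11:R b3@12:L b2@13:R b4@14:L b5@15:R]
Beat 11 (R): throw ball1 h=5 -> lands@16:L; in-air after throw: [b3@12:L b2@13:R b4@14:L b5@15:R b1@16:L]
Beat 12 (L): throw ball3 h=6 -> lands@18:L; in-air after throw: [b2@13:R b4@14:L b5@15:R b1@16:L b3@18:L]
Beat 13 (R): throw ball2 h=4 -> lands@17:R; in-air after throw: [b4@14:L b5@15:R b1@16:L b2@17:R b3@18:L]
Beat 14 (L): throw ball4 h=5 -> lands@19:R; in-air after throw: [b5@15:R b1@16:L b2@17:R b3@18:L b4@19:R]
Beat 15 (R): throw ball5 h=5 -> lands@20:L; in-air after throw: [b1@16:L b2@17:R b3@18:L b4@19:R b5@20:L]
Ball 5: thrown@4 h=6 -> first land @10; rethrown@10 h=5 -> second land @15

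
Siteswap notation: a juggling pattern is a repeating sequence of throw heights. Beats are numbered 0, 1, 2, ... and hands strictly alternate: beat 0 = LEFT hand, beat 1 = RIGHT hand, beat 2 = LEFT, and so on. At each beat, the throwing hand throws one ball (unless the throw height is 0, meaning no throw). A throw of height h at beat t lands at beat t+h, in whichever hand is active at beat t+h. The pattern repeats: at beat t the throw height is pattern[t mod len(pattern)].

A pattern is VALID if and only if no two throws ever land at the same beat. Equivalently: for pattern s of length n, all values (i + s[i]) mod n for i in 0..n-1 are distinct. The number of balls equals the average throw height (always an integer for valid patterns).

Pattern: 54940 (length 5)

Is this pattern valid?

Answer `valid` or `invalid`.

Answer: invalid

Derivation:
i=0: (i + s[i]) mod n = (0 + 5) mod 5 = 0
i=1: (i + s[i]) mod n = (1 + 4) mod 5 = 0
i=2: (i + s[i]) mod n = (2 + 9) mod 5 = 1
i=3: (i + s[i]) mod n = (3 + 4) mod 5 = 2
i=4: (i + s[i]) mod n = (4 + 0) mod 5 = 4
Residues: [0, 0, 1, 2, 4], distinct: False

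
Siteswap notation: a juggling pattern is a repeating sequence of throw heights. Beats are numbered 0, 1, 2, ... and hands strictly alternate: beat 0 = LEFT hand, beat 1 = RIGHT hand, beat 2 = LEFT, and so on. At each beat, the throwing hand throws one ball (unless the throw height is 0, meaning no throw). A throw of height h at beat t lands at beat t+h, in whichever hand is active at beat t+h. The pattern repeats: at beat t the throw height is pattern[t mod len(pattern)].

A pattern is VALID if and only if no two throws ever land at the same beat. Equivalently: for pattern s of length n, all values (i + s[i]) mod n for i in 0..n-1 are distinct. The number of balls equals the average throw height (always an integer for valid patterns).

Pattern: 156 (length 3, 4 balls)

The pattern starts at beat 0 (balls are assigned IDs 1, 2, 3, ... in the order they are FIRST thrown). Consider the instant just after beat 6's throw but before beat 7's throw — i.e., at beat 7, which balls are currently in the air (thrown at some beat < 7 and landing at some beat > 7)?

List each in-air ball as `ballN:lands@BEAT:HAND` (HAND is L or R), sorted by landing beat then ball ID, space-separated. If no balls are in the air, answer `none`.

Beat 0 (L): throw ball1 h=1 -> lands@1:R; in-air after throw: [b1@1:R]
Beat 1 (R): throw ball1 h=5 -> lands@6:L; in-air after throw: [b1@6:L]
Beat 2 (L): throw ball2 h=6 -> lands@8:L; in-air after throw: [b1@6:L b2@8:L]
Beat 3 (R): throw ball3 h=1 -> lands@4:L; in-air after throw: [b3@4:L b1@6:L b2@8:L]
Beat 4 (L): throw ball3 h=5 -> lands@9:R; in-air after throw: [b1@6:L b2@8:L b3@9:R]
Beat 5 (R): throw ball4 h=6 -> lands@11:R; in-air after throw: [b1@6:L b2@8:L b3@9:R b4@11:R]
Beat 6 (L): throw ball1 h=1 -> lands@7:R; in-air after throw: [b1@7:R b2@8:L b3@9:R b4@11:R]
Beat 7 (R): throw ball1 h=5 -> lands@12:L; in-air after throw: [b2@8:L b3@9:R b4@11:R b1@12:L]

Answer: ball2:lands@8:L ball3:lands@9:R ball4:lands@11:R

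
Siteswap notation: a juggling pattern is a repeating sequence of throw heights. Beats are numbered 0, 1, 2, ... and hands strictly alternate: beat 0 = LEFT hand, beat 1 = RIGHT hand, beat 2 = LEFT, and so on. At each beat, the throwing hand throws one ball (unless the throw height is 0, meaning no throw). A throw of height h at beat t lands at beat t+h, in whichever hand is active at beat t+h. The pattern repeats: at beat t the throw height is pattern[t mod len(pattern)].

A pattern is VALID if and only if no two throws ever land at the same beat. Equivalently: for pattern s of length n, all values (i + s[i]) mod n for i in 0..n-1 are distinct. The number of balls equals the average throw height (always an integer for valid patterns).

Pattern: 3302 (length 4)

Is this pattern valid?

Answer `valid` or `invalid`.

i=0: (i + s[i]) mod n = (0 + 3) mod 4 = 3
i=1: (i + s[i]) mod n = (1 + 3) mod 4 = 0
i=2: (i + s[i]) mod n = (2 + 0) mod 4 = 2
i=3: (i + s[i]) mod n = (3 + 2) mod 4 = 1
Residues: [3, 0, 2, 1], distinct: True

Answer: valid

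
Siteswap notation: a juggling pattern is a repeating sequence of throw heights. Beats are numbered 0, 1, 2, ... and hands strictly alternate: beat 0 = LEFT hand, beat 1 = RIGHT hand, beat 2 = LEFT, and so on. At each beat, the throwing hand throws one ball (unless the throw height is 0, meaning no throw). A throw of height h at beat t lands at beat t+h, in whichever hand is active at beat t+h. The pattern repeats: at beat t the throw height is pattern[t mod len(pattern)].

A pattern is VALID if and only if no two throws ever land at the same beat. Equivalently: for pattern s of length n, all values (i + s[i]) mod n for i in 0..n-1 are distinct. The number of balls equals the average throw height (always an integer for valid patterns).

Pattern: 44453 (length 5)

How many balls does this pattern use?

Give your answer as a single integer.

Pattern = [4, 4, 4, 5, 3], length n = 5
  position 0: throw height = 4, running sum = 4
  position 1: throw height = 4, running sum = 8
  position 2: throw height = 4, running sum = 12
  position 3: throw height = 5, running sum = 17
  position 4: throw height = 3, running sum = 20
Total sum = 20; balls = sum / n = 20 / 5 = 4

Answer: 4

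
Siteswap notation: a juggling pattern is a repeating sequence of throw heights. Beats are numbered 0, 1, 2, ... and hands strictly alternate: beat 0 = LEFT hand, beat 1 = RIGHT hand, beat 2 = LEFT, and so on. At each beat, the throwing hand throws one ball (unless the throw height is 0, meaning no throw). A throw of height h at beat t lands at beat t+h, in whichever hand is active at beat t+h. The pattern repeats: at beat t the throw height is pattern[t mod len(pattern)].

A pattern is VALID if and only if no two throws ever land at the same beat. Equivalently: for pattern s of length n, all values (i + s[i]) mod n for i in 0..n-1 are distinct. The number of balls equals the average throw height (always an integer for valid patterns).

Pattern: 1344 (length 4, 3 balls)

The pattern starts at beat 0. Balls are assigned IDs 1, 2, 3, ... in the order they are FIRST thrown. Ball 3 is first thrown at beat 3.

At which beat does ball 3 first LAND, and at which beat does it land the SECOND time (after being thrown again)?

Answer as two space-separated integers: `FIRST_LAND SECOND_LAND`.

Answer: 7 11

Derivation:
Beat 0 (L): throw ball1 h=1 -> lands@1:R; in-air after throw: [b1@1:R]
Beat 1 (R): throw ball1 h=3 -> lands@4:L; in-air after throw: [b1@4:L]
Beat 2 (L): throw ball2 h=4 -> lands@6:L; in-air after throw: [b1@4:L b2@6:L]
Beat 3 (R): throw ball3 h=4 -> lands@7:R; in-air after throw: [b1@4:L b2@6:L b3@7:R]
Beat 4 (L): throw ball1 h=1 -> lands@5:R; in-air after throw: [b1@5:R b2@6:L b3@7:R]
Beat 5 (R): throw ball1 h=3 -> lands@8:L; in-air after throw: [b2@6:L b3@7:R b1@8:L]
Beat 6 (L): throw ball2 h=4 -> lands@10:L; in-air after throw: [b3@7:R b1@8:L b2@10:L]
Beat 7 (R): throw ball3 h=4 -> lands@11:R; in-air after throw: [b1@8:L b2@10:L b3@11:R]
Beat 8 (L): throw ball1 h=1 -> lands@9:R; in-air after throw: [b1@9:R b2@10:L b3@11:R]
Beat 9 (R): throw ball1 h=3 -> lands@12:L; in-air after throw: [b2@10:L b3@11:R b1@12:L]
Beat 10 (L): throw ball2 h=4 -> lands@14:L; in-air after throw: [b3@11:R b1@12:L b2@14:L]
Beat 11 (R): throw ball3 h=4 -> lands@15:R; in-air after throw: [b1@12:L b2@14:L b3@15:R]
Ball 3: thrown@3 h=4 -> first land @7; rethrown@7 h=4 -> second land @11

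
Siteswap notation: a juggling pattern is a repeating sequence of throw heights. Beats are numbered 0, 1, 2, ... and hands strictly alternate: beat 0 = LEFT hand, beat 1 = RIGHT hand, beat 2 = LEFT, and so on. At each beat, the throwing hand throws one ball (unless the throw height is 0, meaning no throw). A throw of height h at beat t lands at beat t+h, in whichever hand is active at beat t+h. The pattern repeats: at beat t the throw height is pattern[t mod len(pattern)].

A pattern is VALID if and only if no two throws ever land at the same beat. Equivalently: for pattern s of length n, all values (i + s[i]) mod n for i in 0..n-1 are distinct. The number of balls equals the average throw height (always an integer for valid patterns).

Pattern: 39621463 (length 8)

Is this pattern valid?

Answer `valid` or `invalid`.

i=0: (i + s[i]) mod n = (0 + 3) mod 8 = 3
i=1: (i + s[i]) mod n = (1 + 9) mod 8 = 2
i=2: (i + s[i]) mod n = (2 + 6) mod 8 = 0
i=3: (i + s[i]) mod n = (3 + 2) mod 8 = 5
i=4: (i + s[i]) mod n = (4 + 1) mod 8 = 5
i=5: (i + s[i]) mod n = (5 + 4) mod 8 = 1
i=6: (i + s[i]) mod n = (6 + 6) mod 8 = 4
i=7: (i + s[i]) mod n = (7 + 3) mod 8 = 2
Residues: [3, 2, 0, 5, 5, 1, 4, 2], distinct: False

Answer: invalid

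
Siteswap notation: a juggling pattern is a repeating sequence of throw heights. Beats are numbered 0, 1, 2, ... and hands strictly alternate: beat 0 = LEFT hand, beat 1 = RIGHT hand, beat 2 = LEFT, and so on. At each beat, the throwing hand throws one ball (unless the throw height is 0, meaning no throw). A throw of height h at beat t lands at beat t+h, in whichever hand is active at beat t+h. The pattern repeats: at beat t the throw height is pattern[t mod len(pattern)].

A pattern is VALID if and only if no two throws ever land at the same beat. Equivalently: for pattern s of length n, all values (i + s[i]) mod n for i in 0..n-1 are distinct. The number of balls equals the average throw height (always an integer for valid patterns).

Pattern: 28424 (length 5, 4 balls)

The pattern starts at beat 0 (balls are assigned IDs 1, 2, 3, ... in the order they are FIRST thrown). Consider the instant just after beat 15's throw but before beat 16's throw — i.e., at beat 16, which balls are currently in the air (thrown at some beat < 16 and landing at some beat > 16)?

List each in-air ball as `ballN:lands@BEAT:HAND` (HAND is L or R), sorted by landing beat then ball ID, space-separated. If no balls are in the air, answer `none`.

Answer: ball2:lands@17:R ball1:lands@18:L ball3:lands@19:R

Derivation:
Beat 0 (L): throw ball1 h=2 -> lands@2:L; in-air after throw: [b1@2:L]
Beat 1 (R): throw ball2 h=8 -> lands@9:R; in-air after throw: [b1@2:L b2@9:R]
Beat 2 (L): throw ball1 h=4 -> lands@6:L; in-air after throw: [b1@6:L b2@9:R]
Beat 3 (R): throw ball3 h=2 -> lands@5:R; in-air after throw: [b3@5:R b1@6:L b2@9:R]
Beat 4 (L): throw ball4 h=4 -> lands@8:L; in-air after throw: [b3@5:R b1@6:L b4@8:L b2@9:R]
Beat 5 (R): throw ball3 h=2 -> lands@7:R; in-air after throw: [b1@6:L b3@7:R b4@8:L b2@9:R]
Beat 6 (L): throw ball1 h=8 -> lands@14:L; in-air after throw: [b3@7:R b4@8:L b2@9:R b1@14:L]
Beat 7 (R): throw ball3 h=4 -> lands@11:R; in-air after throw: [b4@8:L b2@9:R b3@11:R b1@14:L]
Beat 8 (L): throw ball4 h=2 -> lands@10:L; in-air after throw: [b2@9:R b4@10:L b3@11:R b1@14:L]
Beat 9 (R): throw ball2 h=4 -> lands@13:R; in-air after throw: [b4@10:L b3@11:R b2@13:R b1@14:L]
Beat 10 (L): throw ball4 h=2 -> lands@12:L; in-air after throw: [b3@11:R b4@12:L b2@13:R b1@14:L]
Beat 11 (R): throw ball3 h=8 -> lands@19:R; in-air after throw: [b4@12:L b2@13:R b1@14:L b3@19:R]
Beat 12 (L): throw ball4 h=4 -> lands@16:L; in-air after throw: [b2@13:R b1@14:L b4@16:L b3@19:R]
Beat 13 (R): throw ball2 h=2 -> lands@15:R; in-air after throw: [b1@14:L b2@15:R b4@16:L b3@19:R]
Beat 14 (L): throw ball1 h=4 -> lands@18:L; in-air after throw: [b2@15:R b4@16:L b1@18:L b3@19:R]
Beat 15 (R): throw ball2 h=2 -> lands@17:R; in-air after throw: [b4@16:L b2@17:R b1@18:L b3@19:R]
Beat 16 (L): throw ball4 h=8 -> lands@24:L; in-air after throw: [b2@17:R b1@18:L b3@19:R b4@24:L]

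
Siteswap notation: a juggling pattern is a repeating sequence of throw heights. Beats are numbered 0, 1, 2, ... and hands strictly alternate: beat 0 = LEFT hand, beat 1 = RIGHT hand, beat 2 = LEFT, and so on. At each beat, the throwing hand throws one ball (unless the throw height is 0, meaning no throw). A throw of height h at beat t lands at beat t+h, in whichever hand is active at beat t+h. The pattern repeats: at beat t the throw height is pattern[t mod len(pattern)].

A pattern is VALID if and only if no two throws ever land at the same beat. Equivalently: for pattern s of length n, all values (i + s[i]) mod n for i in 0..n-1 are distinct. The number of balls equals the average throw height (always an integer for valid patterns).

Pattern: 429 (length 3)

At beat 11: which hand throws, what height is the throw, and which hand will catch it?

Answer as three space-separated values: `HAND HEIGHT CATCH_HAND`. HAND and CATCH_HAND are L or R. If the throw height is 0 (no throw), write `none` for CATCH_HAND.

Answer: R 9 L

Derivation:
Beat 11: 11 mod 2 = 1, so hand = R
Throw height = pattern[11 mod 3] = pattern[2] = 9
Lands at beat 11+9=20, 20 mod 2 = 0, so catch hand = L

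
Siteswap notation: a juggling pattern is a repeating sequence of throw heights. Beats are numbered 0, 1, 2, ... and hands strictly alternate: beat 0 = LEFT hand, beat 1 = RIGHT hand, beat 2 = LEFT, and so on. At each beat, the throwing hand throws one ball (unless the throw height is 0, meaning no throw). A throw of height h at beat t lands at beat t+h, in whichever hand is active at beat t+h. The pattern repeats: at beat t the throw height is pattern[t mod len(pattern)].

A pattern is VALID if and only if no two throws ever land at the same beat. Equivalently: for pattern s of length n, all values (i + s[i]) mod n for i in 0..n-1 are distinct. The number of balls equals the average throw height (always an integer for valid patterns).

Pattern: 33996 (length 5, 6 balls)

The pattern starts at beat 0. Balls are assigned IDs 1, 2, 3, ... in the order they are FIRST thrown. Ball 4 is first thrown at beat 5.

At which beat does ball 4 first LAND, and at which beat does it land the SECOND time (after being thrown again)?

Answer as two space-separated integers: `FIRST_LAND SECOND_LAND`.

Answer: 8 17

Derivation:
Beat 0 (L): throw ball1 h=3 -> lands@3:R; in-air after throw: [b1@3:R]
Beat 1 (R): throw ball2 h=3 -> lands@4:L; in-air after throw: [b1@3:R b2@4:L]
Beat 2 (L): throw ball3 h=9 -> lands@11:R; in-air after throw: [b1@3:R b2@4:L b3@11:R]
Beat 3 (R): throw ball1 h=9 -> lands@12:L; in-air after throw: [b2@4:L b3@11:R b1@12:L]
Beat 4 (L): throw ball2 h=6 -> lands@10:L; in-air after throw: [b2@10:L b3@11:R b1@12:L]
Beat 5 (R): throw ball4 h=3 -> lands@8:L; in-air after throw: [b4@8:L b2@10:L b3@11:R b1@12:L]
Beat 6 (L): throw ball5 h=3 -> lands@9:R; in-air after throw: [b4@8:L b5@9:R b2@10:L b3@11:R b1@12:L]
Beat 7 (R): throw ball6 h=9 -> lands@16:L; in-air after throw: [b4@8:L b5@9:R b2@10:L b3@11:R b1@12:L b6@16:L]
Beat 8 (L): throw ball4 h=9 -> lands@17:R; in-air after throw: [b5@9:R b2@10:L b3@11:R b1@12:L b6@16:L b4@17:R]
Beat 9 (R): throw ball5 h=6 -> lands@15:R; in-air after throw: [b2@10:L b3@11:R b1@12:L b5@15:R b6@16:L b4@17:R]
Beat 10 (L): throw ball2 h=3 -> lands@13:R; in-air after throw: [b3@11:R b1@12:L b2@13:R b5@15:R b6@16:L b4@17:R]
Beat 11 (R): throw ball3 h=3 -> lands@14:L; in-air after throw: [b1@12:L b2@13:R b3@14:L b5@15:R b6@16:L b4@17:R]
Beat 12 (L): throw ball1 h=9 -> lands@21:R; in-air after throw: [b2@13:R b3@14:L b5@15:R b6@16:L b4@17:R b1@21:R]
Beat 13 (R): throw ball2 h=9 -> lands@22:L; in-air after throw: [b3@14:L b5@15:R b6@16:L b4@17:R b1@21:R b2@22:L]
Beat 14 (L): throw ball3 h=6 -> lands@20:L; in-air after throw: [b5@15:R b6@16:L b4@17:R b3@20:L b1@21:R b2@22:L]
Beat 15 (R): throw ball5 h=3 -> lands@18:L; in-air after throw: [b6@16:L b4@17:R b5@18:L b3@20:L b1@21:R b2@22:L]
Beat 16 (L): throw ball6 h=3 -> lands@19:R; in-air after throw: [b4@17:R b5@18:L b6@19:R b3@20:L b1@21:R b2@22:L]
Beat 17 (R): throw ball4 h=9 -> lands@26:L; in-air after throw: [b5@18:L b6@19:R b3@20:L b1@21:R b2@22:L b4@26:L]
Ball 4: thrown@5 h=3 -> first land @8; rethrown@8 h=9 -> second land @17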